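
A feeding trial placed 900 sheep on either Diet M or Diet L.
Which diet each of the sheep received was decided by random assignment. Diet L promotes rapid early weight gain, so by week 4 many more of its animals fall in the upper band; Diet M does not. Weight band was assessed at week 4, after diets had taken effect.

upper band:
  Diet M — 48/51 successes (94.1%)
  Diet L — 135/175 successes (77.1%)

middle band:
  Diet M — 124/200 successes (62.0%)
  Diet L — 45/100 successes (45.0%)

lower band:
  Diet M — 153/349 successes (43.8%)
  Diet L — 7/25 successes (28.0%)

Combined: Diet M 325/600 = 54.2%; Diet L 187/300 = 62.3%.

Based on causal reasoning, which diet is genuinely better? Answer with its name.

Diet L

The stratified and pooled comparisons disagree (Diet M wins within each week-4 weight band; Diet L wins overall), so the answer turns on the causal role of week-4 weight band.
Because the diet influences week-4 weight band, week-4 weight band is a post-treatment mediator, not a confounder. Stratifying on it would bias the estimate; the causal effect is the crude pooled difference.
Pooled: Diet M 54.2% vs Diet L 62.3%; Diet L is higher overall.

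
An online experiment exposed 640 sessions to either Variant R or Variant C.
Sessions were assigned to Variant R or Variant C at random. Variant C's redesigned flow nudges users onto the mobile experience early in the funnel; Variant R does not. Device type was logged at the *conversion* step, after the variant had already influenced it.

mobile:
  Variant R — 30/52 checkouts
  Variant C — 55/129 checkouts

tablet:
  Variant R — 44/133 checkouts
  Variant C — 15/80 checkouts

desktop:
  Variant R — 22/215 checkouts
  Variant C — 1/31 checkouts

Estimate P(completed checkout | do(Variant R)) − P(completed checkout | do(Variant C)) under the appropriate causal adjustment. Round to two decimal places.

-0.06

The device type-specific comparison favours Variant R throughout, but the pooled figures favour Variant C. The question is whether to condition on device type.
Because the variant influences device type, device type is a post-treatment mediator, not a confounder. Stratifying on it would bias the estimate; the causal effect is the crude pooled difference.
The causal difference is the pooled difference: 0.240 − 0.296 = -0.056.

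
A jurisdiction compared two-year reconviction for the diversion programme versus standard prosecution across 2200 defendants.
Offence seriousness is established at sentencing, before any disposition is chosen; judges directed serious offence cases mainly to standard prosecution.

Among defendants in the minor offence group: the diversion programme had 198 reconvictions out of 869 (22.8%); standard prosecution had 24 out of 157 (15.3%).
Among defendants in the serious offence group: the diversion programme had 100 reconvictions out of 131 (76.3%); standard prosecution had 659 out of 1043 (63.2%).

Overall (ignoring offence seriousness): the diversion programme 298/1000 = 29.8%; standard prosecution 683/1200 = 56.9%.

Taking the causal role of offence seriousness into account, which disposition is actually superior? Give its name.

Since offence seriousness is a pre-existing factor (not a product of the disposition) and it affects the outcome on its own, it is a confounder. The stratified rates, not the pooled rate, identify the causal effect.
Within each level — minor offence: 22.8% vs 15.3%; serious offence: 76.3% vs 63.2% — standard prosecution is lower every time.

standard prosecution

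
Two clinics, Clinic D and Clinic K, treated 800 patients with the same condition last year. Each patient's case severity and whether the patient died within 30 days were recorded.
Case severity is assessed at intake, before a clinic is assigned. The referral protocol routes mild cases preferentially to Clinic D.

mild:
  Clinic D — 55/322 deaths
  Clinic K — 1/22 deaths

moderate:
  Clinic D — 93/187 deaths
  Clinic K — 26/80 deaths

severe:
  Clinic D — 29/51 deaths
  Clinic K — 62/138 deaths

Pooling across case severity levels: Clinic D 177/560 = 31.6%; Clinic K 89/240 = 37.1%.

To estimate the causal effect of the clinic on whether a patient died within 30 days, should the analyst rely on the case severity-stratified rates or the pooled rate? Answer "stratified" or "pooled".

stratified

Case severity differs across clinics for reasons unrelated to any effect of the clinic itself, and it separately predicts the outcome — a classic confounder. We must compare within case severity levels.
Within each level — mild: 17.1% vs 4.5%; moderate: 49.7% vs 32.5%; severe: 56.9% vs 44.9% — Clinic K is lower every time.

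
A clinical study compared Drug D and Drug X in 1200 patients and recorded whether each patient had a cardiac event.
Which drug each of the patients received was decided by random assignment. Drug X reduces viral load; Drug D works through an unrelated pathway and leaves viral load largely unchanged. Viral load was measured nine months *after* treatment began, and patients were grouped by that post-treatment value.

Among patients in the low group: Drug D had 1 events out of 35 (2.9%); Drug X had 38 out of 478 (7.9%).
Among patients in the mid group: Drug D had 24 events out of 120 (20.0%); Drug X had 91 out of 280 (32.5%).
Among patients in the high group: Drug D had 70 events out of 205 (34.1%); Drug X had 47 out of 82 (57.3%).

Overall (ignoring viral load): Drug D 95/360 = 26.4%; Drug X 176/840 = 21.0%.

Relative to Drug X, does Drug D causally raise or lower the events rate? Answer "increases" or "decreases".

Within every viral load level Drug D has the lower rate, yet pooled Drug X does — Simpson's reversal.
Viral load lies on the pathway drug → viral load → outcome, so adjusting for it blocks the indirect effect. For the total causal effect of drug, use the unadjusted pooled rates.
Pooled: Drug D 26.4% vs Drug X 21.0%; Drug X is lower overall.

increases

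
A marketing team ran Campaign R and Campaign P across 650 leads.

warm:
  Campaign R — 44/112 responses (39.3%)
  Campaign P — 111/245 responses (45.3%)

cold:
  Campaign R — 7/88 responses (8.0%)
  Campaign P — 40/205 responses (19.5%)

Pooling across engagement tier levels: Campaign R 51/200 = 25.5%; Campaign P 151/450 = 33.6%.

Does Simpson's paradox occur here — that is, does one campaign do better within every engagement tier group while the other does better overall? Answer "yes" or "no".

no

Within each engagement tier level (warm 39.3% vs 45.3%; cold 8.0% vs 19.5%), Campaign P has the higher rate every time. Pooled: 25.5% vs 33.6% — Campaign P has the higher rate overall. They agree.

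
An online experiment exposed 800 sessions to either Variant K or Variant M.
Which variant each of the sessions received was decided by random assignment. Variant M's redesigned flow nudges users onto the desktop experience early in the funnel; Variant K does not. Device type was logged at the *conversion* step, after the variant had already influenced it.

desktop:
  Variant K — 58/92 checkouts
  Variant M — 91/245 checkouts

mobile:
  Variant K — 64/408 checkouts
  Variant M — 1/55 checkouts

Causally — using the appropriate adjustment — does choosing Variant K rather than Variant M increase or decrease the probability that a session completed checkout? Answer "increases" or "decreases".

decreases

Within every device type level Variant K has the higher rate, yet pooled Variant M does — Simpson's reversal.
The distribution of device type is itself part of what the variant does — it is an intermediate outcome. Holding it fixed would remove that part of the effect; the total effect is the pooled difference.
Pooled: Variant K 24.4% vs Variant M 30.7%; Variant M is higher overall.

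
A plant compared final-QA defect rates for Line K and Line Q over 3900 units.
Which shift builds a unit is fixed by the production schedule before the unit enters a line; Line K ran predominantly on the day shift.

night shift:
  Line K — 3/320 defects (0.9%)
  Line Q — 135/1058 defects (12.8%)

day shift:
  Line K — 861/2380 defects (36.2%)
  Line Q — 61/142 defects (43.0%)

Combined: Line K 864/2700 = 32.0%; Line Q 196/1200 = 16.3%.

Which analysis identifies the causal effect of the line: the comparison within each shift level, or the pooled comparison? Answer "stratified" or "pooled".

stratified

Since shift is a pre-existing factor (not a product of the line) and it affects the outcome on its own, it is a confounder. The stratified rates, not the pooled rate, identify the causal effect.
Within each level — night shift: 0.9% vs 12.8%; day shift: 36.2% vs 43.0% — Line K is lower every time.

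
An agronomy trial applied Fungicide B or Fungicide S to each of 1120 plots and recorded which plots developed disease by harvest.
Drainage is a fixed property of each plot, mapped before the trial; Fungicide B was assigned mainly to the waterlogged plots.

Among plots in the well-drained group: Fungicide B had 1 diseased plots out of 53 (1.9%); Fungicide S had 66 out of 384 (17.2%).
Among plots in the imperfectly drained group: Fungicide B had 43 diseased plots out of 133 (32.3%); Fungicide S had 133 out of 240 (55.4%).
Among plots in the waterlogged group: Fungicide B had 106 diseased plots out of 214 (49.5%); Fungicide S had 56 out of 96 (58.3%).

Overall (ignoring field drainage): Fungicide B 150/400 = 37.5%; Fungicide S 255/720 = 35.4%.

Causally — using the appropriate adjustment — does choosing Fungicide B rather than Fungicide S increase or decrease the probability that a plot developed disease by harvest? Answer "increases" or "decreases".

Fungicide B is lower inside every field drainage stratum but Fungicide S is lower in aggregate. Whether to stratify depends on how field drainage relates to the fungicide.
Nothing the fungicide does changes field drainage; the imbalance is an allocation artefact. With field drainage also predicting the outcome, the pooled figure is confounded, and the within-stratum comparison is the causal one.
Within each level — well-drained: 1.9% vs 17.2%; imperfectly drained: 32.3% vs 55.4%; waterlogged: 49.5% vs 58.3% — Fungicide B is lower every time.

decreases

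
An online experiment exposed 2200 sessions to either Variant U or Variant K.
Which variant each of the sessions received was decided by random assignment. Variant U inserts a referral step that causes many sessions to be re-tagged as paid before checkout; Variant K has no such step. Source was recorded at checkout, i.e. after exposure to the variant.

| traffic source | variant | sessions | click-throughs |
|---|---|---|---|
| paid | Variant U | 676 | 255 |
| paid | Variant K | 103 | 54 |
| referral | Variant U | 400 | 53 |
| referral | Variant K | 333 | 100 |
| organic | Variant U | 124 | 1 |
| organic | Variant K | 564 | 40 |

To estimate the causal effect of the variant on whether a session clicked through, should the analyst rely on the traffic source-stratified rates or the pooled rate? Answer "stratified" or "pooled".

Within every traffic source level Variant K has the higher rate, yet pooled Variant U does — Simpson's reversal.
Traffic source is downstream of the variant. One should not condition on a consequence of treatment, so the overall rates are the right comparison.
Pooled: Variant U 25.8% vs Variant K 19.4%; Variant U is higher overall.

pooled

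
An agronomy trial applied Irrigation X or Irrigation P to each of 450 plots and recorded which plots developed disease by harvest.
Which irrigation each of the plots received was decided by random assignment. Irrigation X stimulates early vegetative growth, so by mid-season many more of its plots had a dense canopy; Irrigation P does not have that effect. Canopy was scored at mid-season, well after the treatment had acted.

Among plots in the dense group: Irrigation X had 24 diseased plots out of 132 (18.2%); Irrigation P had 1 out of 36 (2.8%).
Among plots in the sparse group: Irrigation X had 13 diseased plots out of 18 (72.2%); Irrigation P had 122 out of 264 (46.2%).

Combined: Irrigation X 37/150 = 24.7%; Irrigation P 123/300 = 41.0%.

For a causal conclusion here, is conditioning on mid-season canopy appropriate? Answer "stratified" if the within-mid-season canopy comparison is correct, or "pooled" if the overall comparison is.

pooled

Stratifying would compare irrigations among plots the irrigations themselves sorted into mid-season canopy groups — a form of selection on an intermediate. The unconditioned pooled rates give the total causal effect.
Pooled: Irrigation X 24.7% vs Irrigation P 41.0%; Irrigation X is lower overall.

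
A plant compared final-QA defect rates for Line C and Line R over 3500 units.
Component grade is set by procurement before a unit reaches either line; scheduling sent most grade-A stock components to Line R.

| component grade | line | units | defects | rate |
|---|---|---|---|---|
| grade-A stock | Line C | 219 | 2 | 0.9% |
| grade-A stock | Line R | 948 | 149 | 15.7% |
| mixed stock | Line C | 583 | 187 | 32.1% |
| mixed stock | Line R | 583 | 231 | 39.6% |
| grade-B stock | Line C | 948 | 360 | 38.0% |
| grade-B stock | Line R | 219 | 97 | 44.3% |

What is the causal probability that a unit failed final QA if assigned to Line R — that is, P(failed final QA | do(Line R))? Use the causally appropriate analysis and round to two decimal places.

Component grade is set before the line has any effect — it is not caused by the line — and it independently drives the outcome. That makes it a confounder, so the causal comparison is within component grade levels.
Standardising Line R to the population component grade mix: 0.333·149/948 + 0.333·231/583 + 0.333·97/219 = 0.332.

0.33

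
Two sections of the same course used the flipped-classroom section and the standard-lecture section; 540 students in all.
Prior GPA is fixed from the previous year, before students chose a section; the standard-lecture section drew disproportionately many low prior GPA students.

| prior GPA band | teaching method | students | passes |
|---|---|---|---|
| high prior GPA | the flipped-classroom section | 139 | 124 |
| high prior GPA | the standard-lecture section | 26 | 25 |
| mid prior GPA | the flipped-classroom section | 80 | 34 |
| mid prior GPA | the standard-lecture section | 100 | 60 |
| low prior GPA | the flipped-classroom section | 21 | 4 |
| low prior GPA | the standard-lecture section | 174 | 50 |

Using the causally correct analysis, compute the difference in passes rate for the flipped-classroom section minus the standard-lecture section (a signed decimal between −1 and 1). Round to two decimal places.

The imbalance in prior GPA band arose from how students were allocated, not from anything the teaching method did; and prior GPA band independently affects the outcome. The pooled gap is confounded — condition on prior GPA band.
Adjusting over the population distribution of prior GPA band: 0.306·(0.892−0.962) + 0.333·(0.425−0.600) + 0.361·(0.190−0.287) = -0.115.

-0.11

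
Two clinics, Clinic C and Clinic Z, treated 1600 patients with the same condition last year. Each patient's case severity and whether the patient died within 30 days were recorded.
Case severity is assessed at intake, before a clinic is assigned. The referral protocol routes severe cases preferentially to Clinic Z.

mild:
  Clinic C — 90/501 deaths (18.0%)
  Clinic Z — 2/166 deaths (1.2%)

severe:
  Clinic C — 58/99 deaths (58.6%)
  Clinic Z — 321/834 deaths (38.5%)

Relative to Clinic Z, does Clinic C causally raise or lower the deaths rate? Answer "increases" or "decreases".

increases

Clinic Z is lower inside every case severity stratum but Clinic C is lower in aggregate. Whether to stratify depends on how case severity relates to the clinic.
The imbalance in case severity arose from how patients were allocated, not from anything the clinic did; and case severity independently affects the outcome. The pooled gap is confounded — condition on case severity.
Within each level — mild: 18.0% vs 1.2%; severe: 58.6% vs 38.5% — Clinic Z is lower every time.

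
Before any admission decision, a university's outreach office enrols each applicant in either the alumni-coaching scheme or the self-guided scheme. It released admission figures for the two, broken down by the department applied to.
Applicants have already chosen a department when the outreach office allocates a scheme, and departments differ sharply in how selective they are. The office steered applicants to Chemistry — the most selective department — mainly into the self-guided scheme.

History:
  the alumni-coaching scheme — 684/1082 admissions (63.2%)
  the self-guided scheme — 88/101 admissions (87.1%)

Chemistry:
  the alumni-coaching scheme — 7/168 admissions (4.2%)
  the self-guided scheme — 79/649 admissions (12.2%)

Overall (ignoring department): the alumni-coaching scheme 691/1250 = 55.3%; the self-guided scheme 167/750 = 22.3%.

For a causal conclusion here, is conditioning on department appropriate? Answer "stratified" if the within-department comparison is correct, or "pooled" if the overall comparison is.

stratified

Department satisfies the back-door criterion: it is not a descendant of the outreach scheme, and it blocks the spurious path from outreach scheme to outcome. Adjusting for it (i.e., using the within-department rates) gives the causal effect.
Within each level — History: 63.2% vs 87.1%; Chemistry: 4.2% vs 12.2% — the self-guided scheme is higher every time.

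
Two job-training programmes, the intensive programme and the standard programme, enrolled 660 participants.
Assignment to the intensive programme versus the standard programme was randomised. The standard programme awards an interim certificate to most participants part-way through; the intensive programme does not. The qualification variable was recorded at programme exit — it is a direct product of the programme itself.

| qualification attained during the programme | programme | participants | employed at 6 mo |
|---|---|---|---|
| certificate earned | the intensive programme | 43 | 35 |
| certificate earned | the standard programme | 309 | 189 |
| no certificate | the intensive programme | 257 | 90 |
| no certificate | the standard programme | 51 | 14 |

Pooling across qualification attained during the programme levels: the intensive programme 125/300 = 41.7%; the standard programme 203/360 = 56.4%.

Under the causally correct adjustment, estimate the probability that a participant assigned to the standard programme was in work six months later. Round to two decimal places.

Qualification attained during the programme is downstream of the programme. One should not condition on a consequence of treatment, so the overall rates are the right comparison.
So P(outcome | do(the standard programme)) is just the pooled rate for the standard programme: 203/360 = 0.564.

0.56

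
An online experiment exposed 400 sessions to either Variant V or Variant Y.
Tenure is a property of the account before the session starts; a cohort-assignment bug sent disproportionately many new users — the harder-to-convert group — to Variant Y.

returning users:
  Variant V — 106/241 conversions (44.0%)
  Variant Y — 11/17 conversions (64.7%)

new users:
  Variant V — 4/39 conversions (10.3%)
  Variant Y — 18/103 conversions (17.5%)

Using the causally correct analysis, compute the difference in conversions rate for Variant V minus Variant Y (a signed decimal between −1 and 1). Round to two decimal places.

-0.16

Nothing the variant does changes user tenure; the imbalance is an allocation artefact. With user tenure also predicting the outcome, the pooled figure is confounded, and the within-stratum comparison is the causal one.
Adjusting over the population distribution of user tenure: 0.645·(0.440−0.647) + 0.355·(0.103−0.175) = -0.159.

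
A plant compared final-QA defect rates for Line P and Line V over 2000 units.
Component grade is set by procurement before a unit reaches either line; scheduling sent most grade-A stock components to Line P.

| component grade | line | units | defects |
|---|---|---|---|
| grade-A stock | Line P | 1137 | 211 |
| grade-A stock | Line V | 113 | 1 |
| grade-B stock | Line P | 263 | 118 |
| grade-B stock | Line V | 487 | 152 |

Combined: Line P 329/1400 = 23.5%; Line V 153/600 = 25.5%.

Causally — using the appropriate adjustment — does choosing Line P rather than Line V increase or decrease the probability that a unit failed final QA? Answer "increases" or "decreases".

Within every component grade level Line V has the lower rate, yet pooled Line P does — Simpson's reversal.
Component grade differs across lines for reasons unrelated to any effect of the line itself, and it separately predicts the outcome — a classic confounder. We must compare within component grade levels.
Within each level — grade-A stock: 18.6% vs 0.9%; grade-B stock: 44.9% vs 31.2% — Line V is lower every time.

increases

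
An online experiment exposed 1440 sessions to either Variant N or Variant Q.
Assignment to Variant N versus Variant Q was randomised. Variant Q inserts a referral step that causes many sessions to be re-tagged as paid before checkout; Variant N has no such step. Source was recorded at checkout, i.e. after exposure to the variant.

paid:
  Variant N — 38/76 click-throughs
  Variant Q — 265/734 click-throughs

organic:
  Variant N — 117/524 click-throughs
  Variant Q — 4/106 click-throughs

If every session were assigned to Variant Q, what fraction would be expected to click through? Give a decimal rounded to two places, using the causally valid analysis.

Within every traffic source level Variant N has the higher rate, yet pooled Variant Q does — Simpson's reversal.
Traffic source here is a post-treatment variable shaped by the variant; conditioning on it would introduce bias rather than remove it. The overall comparison is the causal one.
So P(outcome | do(Variant Q)) is just the pooled rate for Variant Q: 269/840 = 0.320.

0.32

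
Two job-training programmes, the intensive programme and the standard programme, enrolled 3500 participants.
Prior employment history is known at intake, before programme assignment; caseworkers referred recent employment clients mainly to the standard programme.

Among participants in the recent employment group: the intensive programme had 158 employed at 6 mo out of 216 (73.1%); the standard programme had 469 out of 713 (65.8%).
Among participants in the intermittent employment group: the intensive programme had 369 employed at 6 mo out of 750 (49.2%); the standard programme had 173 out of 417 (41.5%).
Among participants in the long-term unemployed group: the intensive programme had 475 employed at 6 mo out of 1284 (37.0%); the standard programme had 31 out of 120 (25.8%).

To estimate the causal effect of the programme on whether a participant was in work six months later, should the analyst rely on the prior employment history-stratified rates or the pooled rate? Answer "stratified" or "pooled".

Prior employment history differs across programmes for reasons unrelated to any effect of the programme itself, and it separately predicts the outcome — a classic confounder. We must compare within prior employment history levels.
Within each level — recent employment: 73.1% vs 65.8%; intermittent employment: 49.2% vs 41.5%; long-term unemployed: 37.0% vs 25.8% — the intensive programme is higher every time.

stratified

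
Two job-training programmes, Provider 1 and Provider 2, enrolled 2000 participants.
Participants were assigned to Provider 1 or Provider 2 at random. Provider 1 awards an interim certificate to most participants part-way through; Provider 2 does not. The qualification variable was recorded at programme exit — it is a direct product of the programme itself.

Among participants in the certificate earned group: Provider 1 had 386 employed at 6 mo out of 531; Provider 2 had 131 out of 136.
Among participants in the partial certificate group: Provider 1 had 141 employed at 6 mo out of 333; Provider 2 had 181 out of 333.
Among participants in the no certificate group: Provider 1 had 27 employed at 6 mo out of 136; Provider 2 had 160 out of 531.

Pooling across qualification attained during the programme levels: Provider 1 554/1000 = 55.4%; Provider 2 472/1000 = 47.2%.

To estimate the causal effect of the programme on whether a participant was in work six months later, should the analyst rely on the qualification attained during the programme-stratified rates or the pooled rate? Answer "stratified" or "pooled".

Because the programme influences qualification attained during the programme, qualification attained during the programme is a post-treatment mediator, not a confounder. Stratifying on it would bias the estimate; the causal effect is the crude pooled difference.
Pooled: Provider 1 55.4% vs Provider 2 47.2%; Provider 1 is higher overall.

pooled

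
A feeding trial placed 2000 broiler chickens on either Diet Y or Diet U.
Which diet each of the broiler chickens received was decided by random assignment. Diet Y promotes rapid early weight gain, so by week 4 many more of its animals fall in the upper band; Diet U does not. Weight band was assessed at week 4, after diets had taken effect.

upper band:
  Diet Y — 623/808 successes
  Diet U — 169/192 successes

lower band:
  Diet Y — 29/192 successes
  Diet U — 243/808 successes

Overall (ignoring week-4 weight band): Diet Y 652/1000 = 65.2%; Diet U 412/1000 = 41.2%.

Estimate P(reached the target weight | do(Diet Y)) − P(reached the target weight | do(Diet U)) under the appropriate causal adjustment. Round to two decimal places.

+0.24

Diet U is higher inside every week-4 weight band stratum but Diet Y is higher in aggregate. Whether to stratify depends on how week-4 weight band relates to the diet.
Week-4 weight band is recorded after the diet and is itself shifted by it — it sits on the causal path from diet to outcome. Conditioning on a mediator would strip out part of the effect we want; the pooled comparison gives the total causal effect.
The causal difference is the pooled difference: 0.652 − 0.412 = +0.240.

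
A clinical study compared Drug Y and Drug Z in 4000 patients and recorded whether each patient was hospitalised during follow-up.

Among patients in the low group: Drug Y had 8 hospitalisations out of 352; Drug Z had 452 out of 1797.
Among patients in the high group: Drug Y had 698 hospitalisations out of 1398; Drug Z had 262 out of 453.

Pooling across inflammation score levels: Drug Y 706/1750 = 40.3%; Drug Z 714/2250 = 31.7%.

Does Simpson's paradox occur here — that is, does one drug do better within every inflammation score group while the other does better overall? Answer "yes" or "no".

Within each inflammation score level (low 2.3% vs 25.2%; high 49.9% vs 57.8%), Drug Y has the lower rate every time. Pooled: 40.3% vs 31.7% — Drug Z has the lower rate overall. The two comparisons disagree.

yes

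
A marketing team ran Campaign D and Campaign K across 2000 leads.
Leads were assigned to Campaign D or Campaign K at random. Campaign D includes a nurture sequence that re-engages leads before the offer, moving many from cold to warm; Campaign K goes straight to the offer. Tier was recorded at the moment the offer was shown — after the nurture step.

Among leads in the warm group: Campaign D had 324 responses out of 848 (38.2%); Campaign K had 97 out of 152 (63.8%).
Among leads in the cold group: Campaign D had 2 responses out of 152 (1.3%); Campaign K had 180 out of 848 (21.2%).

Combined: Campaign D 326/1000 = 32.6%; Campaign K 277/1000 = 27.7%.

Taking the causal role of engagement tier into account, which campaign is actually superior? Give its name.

Campaign D

Campaign K is higher inside every engagement tier stratum but Campaign D is higher in aggregate. Whether to stratify depends on how engagement tier relates to the campaign.
Stratifying would compare campaigns among leads the campaigns themselves sorted into engagement tier groups — a form of selection on an intermediate. The unconditioned pooled rates give the total causal effect.
Pooled: Campaign D 32.6% vs Campaign K 27.7%; Campaign D is higher overall.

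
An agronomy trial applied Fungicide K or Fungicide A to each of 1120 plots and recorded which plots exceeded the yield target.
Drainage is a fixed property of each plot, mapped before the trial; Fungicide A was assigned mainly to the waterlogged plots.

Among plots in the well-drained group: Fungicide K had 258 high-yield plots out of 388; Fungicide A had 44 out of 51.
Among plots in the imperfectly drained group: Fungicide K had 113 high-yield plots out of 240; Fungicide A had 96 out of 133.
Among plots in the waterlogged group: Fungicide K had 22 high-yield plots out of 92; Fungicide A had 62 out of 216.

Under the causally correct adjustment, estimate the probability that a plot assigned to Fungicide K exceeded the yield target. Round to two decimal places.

0.48

Within every field drainage level Fungicide A has the higher rate, yet pooled Fungicide K does — Simpson's reversal.
Nothing the fungicide does changes field drainage; the imbalance is an allocation artefact. With field drainage also predicting the outcome, the pooled figure is confounded, and the within-stratum comparison is the causal one.
Standardising Fungicide K to the population field drainage mix: 0.392·258/388 + 0.333·113/240 + 0.275·22/92 = 0.483.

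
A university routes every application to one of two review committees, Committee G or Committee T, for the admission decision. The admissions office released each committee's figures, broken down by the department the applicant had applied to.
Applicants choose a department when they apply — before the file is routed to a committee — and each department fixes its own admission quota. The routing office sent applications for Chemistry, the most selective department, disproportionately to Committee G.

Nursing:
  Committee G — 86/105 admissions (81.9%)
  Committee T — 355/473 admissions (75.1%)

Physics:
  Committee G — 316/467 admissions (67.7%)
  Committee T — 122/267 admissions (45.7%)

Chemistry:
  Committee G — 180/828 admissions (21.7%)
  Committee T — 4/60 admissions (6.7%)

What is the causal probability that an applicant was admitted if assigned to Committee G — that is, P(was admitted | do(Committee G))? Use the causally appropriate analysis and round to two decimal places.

The department-specific comparison favours Committee G throughout, but the pooled figures favour Committee T. The question is whether to condition on department.
Since department is a pre-existing factor (not a product of the review committee) and it affects the outcome on its own, it is a confounder. The stratified rates, not the pooled rate, identify the causal effect.
Standardising Committee G to the population department mix: 0.263·86/105 + 0.334·316/467 + 0.404·180/828 = 0.529.

0.53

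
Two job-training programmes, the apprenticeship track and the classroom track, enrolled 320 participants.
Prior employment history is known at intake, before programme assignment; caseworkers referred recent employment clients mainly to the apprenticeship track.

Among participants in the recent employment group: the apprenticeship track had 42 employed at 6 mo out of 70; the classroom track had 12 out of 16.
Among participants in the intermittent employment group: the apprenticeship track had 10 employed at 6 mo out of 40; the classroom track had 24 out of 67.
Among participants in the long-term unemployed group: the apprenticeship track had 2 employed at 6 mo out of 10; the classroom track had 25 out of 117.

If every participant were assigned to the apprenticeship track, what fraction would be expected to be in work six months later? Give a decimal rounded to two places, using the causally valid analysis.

0.32

Prior employment history satisfies the back-door criterion: it is not a descendant of the programme, and it blocks the spurious path from programme to outcome. Adjusting for it (i.e., using the within-prior employment history rates) gives the causal effect.
Standardising the apprenticeship track to the population prior employment history mix: 0.269·42/70 + 0.334·10/40 + 0.397·2/10 = 0.324.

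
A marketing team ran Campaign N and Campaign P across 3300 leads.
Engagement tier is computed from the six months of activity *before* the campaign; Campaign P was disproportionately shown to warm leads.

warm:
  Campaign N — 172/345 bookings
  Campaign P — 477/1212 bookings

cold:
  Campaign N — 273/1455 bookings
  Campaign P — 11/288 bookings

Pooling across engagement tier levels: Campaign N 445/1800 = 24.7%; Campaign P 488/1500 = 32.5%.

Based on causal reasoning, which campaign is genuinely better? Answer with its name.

Campaign N

Here engagement tier is a common cause — it drives both which campaign a case falls under and the outcome. The crude comparison mixes populations; the stratum-specific rates are the causally relevant ones.
Within each level — warm: 49.9% vs 39.4%; cold: 18.8% vs 3.8% — Campaign N is higher every time.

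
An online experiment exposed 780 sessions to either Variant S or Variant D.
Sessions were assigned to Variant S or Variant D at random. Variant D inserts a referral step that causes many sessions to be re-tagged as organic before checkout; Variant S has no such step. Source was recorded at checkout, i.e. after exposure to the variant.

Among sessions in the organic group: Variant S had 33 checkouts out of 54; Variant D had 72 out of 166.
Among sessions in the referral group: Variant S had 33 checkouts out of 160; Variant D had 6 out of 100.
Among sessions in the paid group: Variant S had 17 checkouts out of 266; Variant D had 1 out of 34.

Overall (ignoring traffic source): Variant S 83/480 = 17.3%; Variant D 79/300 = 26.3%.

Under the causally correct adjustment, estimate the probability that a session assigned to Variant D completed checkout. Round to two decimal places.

The stratified and pooled comparisons disagree (Variant S wins within each traffic source; Variant D wins overall), so the answer turns on the causal role of traffic source.
Traffic source is recorded after the variant and is itself shifted by it — it sits on the causal path from variant to outcome. Conditioning on a mediator would strip out part of the effect we want; the pooled comparison gives the total causal effect.
So P(outcome | do(Variant D)) is just the pooled rate for Variant D: 79/300 = 0.263.

0.26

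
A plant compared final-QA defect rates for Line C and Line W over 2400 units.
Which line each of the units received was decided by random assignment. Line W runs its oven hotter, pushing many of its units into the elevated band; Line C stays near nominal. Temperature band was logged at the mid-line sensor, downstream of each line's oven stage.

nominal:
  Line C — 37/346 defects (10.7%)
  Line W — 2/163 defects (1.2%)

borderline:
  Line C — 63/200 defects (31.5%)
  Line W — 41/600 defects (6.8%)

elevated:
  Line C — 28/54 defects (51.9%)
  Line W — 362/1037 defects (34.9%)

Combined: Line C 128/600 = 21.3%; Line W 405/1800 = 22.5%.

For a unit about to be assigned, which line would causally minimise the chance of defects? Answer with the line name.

Line C

Because the line influences in-process temperature band, in-process temperature band is a post-treatment mediator, not a confounder. Stratifying on it would bias the estimate; the causal effect is the crude pooled difference.
Pooled: Line C 21.3% vs Line W 22.5%; Line C is lower overall.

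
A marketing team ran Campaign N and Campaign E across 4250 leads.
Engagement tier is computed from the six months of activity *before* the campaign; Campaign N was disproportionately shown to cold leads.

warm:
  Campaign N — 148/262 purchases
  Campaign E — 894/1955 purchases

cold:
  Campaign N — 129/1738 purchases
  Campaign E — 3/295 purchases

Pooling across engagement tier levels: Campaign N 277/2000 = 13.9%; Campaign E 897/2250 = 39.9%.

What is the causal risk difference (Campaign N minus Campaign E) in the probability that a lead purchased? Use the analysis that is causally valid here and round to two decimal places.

+0.09

Here engagement tier is a common cause — it drives both which campaign a case falls under and the outcome. The crude comparison mixes populations; the stratum-specific rates are the causally relevant ones.
Adjusting over the population distribution of engagement tier: 0.522·(0.565−0.457) + 0.478·(0.074−0.010) = +0.087.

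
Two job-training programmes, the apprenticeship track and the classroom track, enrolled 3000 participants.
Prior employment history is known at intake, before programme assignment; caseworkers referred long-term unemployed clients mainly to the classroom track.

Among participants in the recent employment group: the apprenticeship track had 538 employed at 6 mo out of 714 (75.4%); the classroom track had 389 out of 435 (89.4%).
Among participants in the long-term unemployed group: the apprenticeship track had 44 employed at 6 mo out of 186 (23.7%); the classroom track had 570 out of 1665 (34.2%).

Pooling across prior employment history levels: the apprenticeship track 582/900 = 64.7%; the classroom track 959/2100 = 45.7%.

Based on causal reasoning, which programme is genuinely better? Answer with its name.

Prior employment history is set before the programme has any effect — it is not caused by the programme — and it independently drives the outcome. That makes it a confounder, so the causal comparison is within prior employment history levels.
Within each level — recent employment: 75.4% vs 89.4%; long-term unemployed: 23.7% vs 34.2% — the classroom track is higher every time.

the classroom track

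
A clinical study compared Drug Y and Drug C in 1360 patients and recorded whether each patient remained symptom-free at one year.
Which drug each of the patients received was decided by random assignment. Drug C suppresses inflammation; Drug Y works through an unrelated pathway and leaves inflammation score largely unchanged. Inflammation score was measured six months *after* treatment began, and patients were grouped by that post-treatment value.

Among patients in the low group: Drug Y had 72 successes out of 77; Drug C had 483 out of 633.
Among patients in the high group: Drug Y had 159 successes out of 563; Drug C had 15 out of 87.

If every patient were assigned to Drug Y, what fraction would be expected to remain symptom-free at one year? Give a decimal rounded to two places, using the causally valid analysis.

Drug Y is higher inside every inflammation score stratum but Drug C is higher in aggregate. Whether to stratify depends on how inflammation score relates to the drug.
Because the drug influences inflammation score, inflammation score is a post-treatment mediator, not a confounder. Stratifying on it would bias the estimate; the causal effect is the crude pooled difference.
So P(outcome | do(Drug Y)) is just the pooled rate for Drug Y: 231/640 = 0.361.

0.36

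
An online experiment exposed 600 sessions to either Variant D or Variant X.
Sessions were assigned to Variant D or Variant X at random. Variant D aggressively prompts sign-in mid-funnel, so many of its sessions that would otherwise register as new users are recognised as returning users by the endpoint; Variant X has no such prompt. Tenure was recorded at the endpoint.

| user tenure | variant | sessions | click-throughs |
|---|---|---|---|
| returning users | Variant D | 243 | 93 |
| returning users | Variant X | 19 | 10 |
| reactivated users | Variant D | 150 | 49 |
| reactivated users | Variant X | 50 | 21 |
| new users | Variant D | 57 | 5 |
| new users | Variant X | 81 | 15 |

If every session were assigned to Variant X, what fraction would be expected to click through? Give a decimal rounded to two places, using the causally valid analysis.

0.31

Variant X is higher inside every user tenure stratum but Variant D is higher in aggregate. Whether to stratify depends on how user tenure relates to the variant.
User tenure is recorded after the variant and is itself shifted by it — it sits on the causal path from variant to outcome. Conditioning on a mediator would strip out part of the effect we want; the pooled comparison gives the total causal effect.
So P(outcome | do(Variant X)) is just the pooled rate for Variant X: 46/150 = 0.307.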